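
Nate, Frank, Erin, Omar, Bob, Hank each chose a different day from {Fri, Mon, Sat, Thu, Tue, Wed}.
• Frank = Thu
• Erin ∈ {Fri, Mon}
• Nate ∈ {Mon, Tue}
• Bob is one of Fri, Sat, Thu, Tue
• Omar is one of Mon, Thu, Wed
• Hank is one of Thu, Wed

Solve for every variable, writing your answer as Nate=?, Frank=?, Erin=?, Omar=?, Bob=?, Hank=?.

Nate=Tue, Frank=Thu, Erin=Fri, Omar=Mon, Bob=Sat, Hank=Wed

Frank has just one choice, so Frank = Thu. Remove Thu from Omar, Bob, Hank.
Hank must be Wed (only option left). Eliminate Wed elsewhere: Omar.
Omar must be Mon (only option left). Remove Mon from Nate, Erin.
Nate must be Tue (only option left). So Bob can't be Tue.
That leaves Erin = Fri. So Bob can't be Fri.
Bob must be Sat (only option left).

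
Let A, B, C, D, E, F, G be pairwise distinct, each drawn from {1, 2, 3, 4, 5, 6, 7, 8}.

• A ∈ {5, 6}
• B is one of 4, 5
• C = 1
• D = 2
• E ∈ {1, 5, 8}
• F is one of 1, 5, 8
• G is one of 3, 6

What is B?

4

C has just one choice, so C = 1. Remove 1 from E, F.
D must be 2 (only option left).
Among the 5 still-open variables, 3 fits only G (and all 5 values in {3, 4, 5, 6, 8} must be used), so G = 3.
The 4 still-open variables draw from only 4 values {4, 5, 6, 8}, so each is used; only B can be 4, hence B = 4.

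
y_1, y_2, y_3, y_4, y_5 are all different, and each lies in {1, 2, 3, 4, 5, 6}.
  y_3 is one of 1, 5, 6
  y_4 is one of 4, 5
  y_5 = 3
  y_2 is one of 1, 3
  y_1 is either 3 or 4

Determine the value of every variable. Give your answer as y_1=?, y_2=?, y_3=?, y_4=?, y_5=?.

y_1=4, y_2=1, y_3=6, y_4=5, y_5=3

y_5's domain is down to {3}, so y_5 = 3. Strike 3 from y_1, y_2.
y_1's domain is down to {4}, so y_1 = 4. Strike 4 from y_4.
y_2's domain is down to {1}, so y_2 = 1. Eliminate 1 elsewhere: y_3.
That leaves y_4 = 5. Strike 5 from y_3.
y_3 must be 6 (only option left).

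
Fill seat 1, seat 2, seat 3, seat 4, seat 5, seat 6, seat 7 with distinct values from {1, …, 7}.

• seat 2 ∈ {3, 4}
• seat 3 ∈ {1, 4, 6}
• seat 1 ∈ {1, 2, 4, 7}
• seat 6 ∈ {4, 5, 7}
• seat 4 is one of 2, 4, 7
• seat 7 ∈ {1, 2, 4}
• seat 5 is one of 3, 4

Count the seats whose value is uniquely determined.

The 7 variables draw from only 7 values {1, 2, 3, 4, 5, 6, 7}, so each is used; only seat 6 can be 5, hence seat 6 = 5.
The 6 still-open variables draw from only 6 values {1, 2, 3, 4, 6, 7}, so each is used; only seat 3 can be 6, hence seat 3 = 6.
seat 2 and seat 5 between them cover only {3, 4} — a naked pair. Remove those values from seat 1, seat 4, seat 7.
Determined: seat 3=6, seat 6=5. The other seats each still have more than one consistent value. That makes 2.

2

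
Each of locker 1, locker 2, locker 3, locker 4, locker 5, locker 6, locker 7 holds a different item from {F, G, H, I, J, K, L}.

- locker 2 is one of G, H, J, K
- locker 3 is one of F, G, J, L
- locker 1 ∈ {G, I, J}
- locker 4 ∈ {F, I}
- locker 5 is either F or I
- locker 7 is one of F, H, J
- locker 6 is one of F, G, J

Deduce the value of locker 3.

L

The 7 variables draw from only 7 values {F, G, H, I, J, K, L}, so each is used; only locker 2 can be K, hence locker 2 = K.
Among the 6 still-open variables, H fits only locker 7 (and all 6 values in {F, G, H, I, J, L} must be used), so locker 7 = H.
Among the 5 still-open variables, L fits only locker 3 (and all 5 values in {F, G, I, J, L} must be used), so locker 3 = L.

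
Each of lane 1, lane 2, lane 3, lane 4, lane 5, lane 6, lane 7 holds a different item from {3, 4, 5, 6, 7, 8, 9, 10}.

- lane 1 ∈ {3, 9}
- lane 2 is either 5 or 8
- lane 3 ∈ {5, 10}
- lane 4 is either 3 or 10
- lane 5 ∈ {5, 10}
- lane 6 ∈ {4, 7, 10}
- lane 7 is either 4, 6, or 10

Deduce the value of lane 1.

lane 3 and lane 5 share exactly the 2 values {5, 10}; by pigeonhole those values go to them, so strike 5, 10 from lane 2, lane 4, lane 6, lane 7.
That leaves lane 2 = 8.
lane 4 has just one choice, so lane 4 = 3. So lane 1 can't be 3.
So lane 1 = 9.

9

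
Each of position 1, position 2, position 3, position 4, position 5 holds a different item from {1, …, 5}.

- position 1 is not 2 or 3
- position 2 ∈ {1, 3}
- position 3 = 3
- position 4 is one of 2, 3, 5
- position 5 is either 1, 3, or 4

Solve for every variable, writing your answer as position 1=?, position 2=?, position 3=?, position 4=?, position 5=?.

position 3 has just one choice, so position 3 = 3. So position 2, position 4, position 5 can't be 3.
position 2 must be 1 (only option left). Remove 1 from position 1, position 5.
position 5's domain is down to {4}, so position 5 = 4. Eliminate 4 elsewhere: position 1.
position 1's domain is down to {5}, so position 1 = 5. Remove 5 from position 4.
position 4's domain is down to {2}, so position 4 = 2.

position 1=5, position 2=1, position 3=3, position 4=2, position 5=4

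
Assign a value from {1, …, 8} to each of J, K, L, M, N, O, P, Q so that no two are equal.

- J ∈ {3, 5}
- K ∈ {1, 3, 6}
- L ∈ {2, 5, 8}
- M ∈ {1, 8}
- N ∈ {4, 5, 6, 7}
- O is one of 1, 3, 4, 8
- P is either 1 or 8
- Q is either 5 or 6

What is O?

4

Among the 8 variables, 2 fits only L (and all 8 values in {1, 2, 3, 4, 5, 6, 7, 8} must be used), so L = 2.
The 7 still-open variables draw from only 7 values {1, 3, 4, 5, 6, 7, 8}, so each is used; only N can be 7, hence N = 7.
The 6 still-open variables together cover exactly {1, 3, 4, 5, 6, 8} — 6 values for 6 variables — and 4 appears only in O's list, so O = 4.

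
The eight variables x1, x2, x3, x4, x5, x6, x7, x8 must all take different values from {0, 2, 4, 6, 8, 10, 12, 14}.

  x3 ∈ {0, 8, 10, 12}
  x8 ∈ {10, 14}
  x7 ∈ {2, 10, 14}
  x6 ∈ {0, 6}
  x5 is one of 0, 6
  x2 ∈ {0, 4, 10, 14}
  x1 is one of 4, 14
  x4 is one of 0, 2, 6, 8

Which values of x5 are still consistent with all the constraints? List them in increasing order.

The 8 variables together cover exactly {0, 2, 4, 6, 8, 10, 12, 14} — 8 values for 8 variables — and 12 appears only in x3's list, so x3 = 12.
Among the 7 still-open variables, 8 fits only x4 (and all 7 values in {0, 2, 4, 6, 8, 10, 14} must be used), so x4 = 8.
The 6 still-open variables together cover exactly {0, 2, 4, 6, 10, 14} — 6 values for 6 variables — and 2 appears only in x7's list, so x7 = 2.
x5 and x6 share exactly the 2 values {0, 6}; by pigeonhole those values go to them, so strike 0, 6 from x2.
No further eliminations apply; x5 can still be any of 0, 6.

0, 6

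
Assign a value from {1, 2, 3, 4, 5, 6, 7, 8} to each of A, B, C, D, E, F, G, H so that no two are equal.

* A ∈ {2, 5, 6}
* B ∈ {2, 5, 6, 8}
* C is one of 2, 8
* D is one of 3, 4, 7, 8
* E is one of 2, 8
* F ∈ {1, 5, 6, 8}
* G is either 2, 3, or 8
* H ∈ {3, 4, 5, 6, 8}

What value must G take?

3

The 8 variables draw from only 8 values {1, 2, 3, 4, 5, 6, 7, 8}, so each is used; only F can be 1, hence F = 1.
Among the 7 still-open variables, 7 fits only D (and all 7 values in {2, 3, 4, 5, 6, 7, 8} must be used), so D = 7.
Among the 6 still-open variables, 4 fits only H (and all 6 values in {2, 3, 4, 5, 6, 8} must be used), so H = 4.
The 5 still-open variables draw from only 5 values {2, 3, 5, 6, 8}, so each is used; only G can be 3, hence G = 3.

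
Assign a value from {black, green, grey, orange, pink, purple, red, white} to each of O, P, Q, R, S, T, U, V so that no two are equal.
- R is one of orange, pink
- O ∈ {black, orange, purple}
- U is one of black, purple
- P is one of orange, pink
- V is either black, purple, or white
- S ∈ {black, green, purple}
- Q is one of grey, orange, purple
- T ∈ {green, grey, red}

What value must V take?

The 8 variables together cover exactly {black, green, grey, orange, pink, purple, red, white} — 8 values for 8 variables — and red appears only in T's list, so T = red.
The 7 still-open variables draw from only 7 values {black, green, grey, orange, pink, purple, white}, so each is used; only S can be green, hence S = green.
The 6 still-open variables draw from only 6 values {black, grey, orange, pink, purple, white}, so each is used; only Q can be grey, hence Q = grey.
Among the 5 still-open variables, white fits only V (and all 5 values in {black, orange, pink, purple, white} must be used), so V = white.

white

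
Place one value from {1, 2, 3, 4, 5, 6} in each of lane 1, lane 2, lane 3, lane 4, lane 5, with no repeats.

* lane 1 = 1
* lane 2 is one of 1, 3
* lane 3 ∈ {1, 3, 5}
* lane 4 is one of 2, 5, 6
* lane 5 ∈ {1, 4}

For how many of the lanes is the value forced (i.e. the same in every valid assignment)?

lane 1 must be 1 (only option left). Strike 1 from lane 2, lane 3, lane 5.
lane 2 must be 3 (only option left). Remove 3 from lane 3.
That leaves lane 3 = 5. Strike 5 from lane 4.
lane 5 has just one choice, so lane 5 = 4.
Determined: lane 1=1, lane 2=3, lane 3=5, lane 5=4. The other lanes each still have more than one consistent value. That makes 4.

4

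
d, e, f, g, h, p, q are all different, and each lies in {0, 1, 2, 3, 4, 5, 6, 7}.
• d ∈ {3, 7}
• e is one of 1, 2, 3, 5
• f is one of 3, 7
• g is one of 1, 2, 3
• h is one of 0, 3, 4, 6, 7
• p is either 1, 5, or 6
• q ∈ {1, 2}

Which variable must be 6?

d and f between them cover only {3, 7} — a naked pair. Remove those values from e, g, h.
The 2 variables g and q are confined to {1, 2}, which locks those values in; drop them from e, p.
e has just one choice, so e = 5. Eliminate 5 elsewhere: p.
So 6 goes to p.

p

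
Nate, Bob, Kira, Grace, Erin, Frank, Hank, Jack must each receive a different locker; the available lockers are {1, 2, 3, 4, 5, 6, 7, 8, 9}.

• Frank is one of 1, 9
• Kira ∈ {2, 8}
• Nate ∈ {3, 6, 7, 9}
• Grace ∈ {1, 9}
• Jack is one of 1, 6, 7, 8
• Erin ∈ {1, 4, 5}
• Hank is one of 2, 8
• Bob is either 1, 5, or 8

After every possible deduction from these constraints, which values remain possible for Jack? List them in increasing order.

6, 7

Kira and Hank share exactly the 2 values {2, 8}; by pigeonhole those values go to them, so strike 2, 8 from Bob, Jack.
Grace and Frank between them cover only {1, 9} — a naked pair. Remove those values from Nate, Bob, Erin, Jack.
Bob's domain is down to {5}, so Bob = 5. Strike 5 from Erin.
Erin's domain is down to {4}, so Erin = 4.
No further eliminations apply; Jack can still be any of 6, 7.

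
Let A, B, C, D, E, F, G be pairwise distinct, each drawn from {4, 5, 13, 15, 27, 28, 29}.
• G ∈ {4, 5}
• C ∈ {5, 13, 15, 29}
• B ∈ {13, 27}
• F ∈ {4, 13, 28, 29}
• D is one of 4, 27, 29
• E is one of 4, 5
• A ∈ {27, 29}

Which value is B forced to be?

Among the 7 variables, 15 fits only C (and all 7 values in {4, 5, 13, 15, 27, 28, 29} must be used), so C = 15.
The 6 still-open variables together cover exactly {4, 5, 13, 27, 28, 29} — 6 values for 6 variables — and 28 appears only in F's list, so F = 28.
The 5 still-open variables draw from only 5 values {4, 5, 13, 27, 29}, so each is used; only B can be 13, hence B = 13.

13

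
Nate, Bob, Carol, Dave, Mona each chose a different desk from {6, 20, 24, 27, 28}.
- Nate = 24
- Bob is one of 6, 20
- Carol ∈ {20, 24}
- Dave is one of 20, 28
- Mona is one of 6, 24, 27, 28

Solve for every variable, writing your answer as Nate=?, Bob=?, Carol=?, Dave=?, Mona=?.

Nate=24, Bob=6, Carol=20, Dave=28, Mona=27

Nate must be 24 (only option left). Strike 24 from Carol, Mona.
Carol's domain is down to {20}, so Carol = 20. Eliminate 20 elsewhere: Bob, Dave.
Dave must be 28 (only option left). Eliminate 28 elsewhere: Mona.
Bob must be 6 (only option left). So Mona can't be 6.
Mona has just one choice, so Mona = 27.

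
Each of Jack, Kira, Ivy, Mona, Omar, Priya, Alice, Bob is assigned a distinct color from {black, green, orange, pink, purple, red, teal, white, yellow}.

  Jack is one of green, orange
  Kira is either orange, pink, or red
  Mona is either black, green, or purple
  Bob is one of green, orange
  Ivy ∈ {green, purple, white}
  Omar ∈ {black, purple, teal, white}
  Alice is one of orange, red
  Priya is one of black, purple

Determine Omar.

The 8 variables together cover exactly {black, green, orange, pink, purple, red, teal, white} — 8 values for 8 variables — and pink appears only in Kira's list, so Kira = pink.
The 7 still-open variables draw from only 7 values {black, green, orange, purple, red, teal, white}, so each is used; only Alice can be red, hence Alice = red.
Among the 6 still-open variables, teal fits only Omar (and all 6 values in {black, green, orange, purple, teal, white} must be used), so Omar = teal.

teal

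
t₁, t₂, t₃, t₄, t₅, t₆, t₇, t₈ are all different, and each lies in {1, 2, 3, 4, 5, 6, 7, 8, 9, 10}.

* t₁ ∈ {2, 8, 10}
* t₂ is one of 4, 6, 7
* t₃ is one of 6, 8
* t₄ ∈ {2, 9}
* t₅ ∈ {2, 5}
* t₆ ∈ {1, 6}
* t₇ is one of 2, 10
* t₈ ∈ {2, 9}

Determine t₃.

t₄ and t₈ between them cover only {2, 9} — a naked pair. Remove those values from t₁, t₅, t₇.
t₅ has just one choice, so t₅ = 5.
t₇ must be 10 (only option left). So t₁ can't be 10.
That leaves t₁ = 8. So t₃ can't be 8.
So t₃ = 6.

6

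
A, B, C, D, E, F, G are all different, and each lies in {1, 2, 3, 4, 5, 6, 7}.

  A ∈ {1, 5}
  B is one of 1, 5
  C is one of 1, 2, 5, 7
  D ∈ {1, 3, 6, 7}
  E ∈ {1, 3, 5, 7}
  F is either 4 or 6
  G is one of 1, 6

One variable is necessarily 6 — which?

G

Among the 7 variables, 2 fits only C (and all 7 values in {1, 2, 3, 4, 5, 6, 7} must be used), so C = 2.
The 6 still-open variables draw from only 6 values {1, 3, 4, 5, 6, 7}, so each is used; only F can be 4, hence F = 4.
A and B between them cover only {1, 5} — a naked pair. Remove those values from D, E, G.
So 6 goes to G.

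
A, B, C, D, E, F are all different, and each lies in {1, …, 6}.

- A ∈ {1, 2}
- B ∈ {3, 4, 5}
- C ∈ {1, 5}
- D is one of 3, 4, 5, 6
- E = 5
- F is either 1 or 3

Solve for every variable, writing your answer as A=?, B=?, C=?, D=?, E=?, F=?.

A=2, B=4, C=1, D=6, E=5, F=3

E must be 5 (only option left). So B, C, D can't be 5.
That leaves C = 1. So A, F can't be 1.
F's domain is down to {3}, so F = 3. Remove 3 from B, D.
A has just one choice, so A = 2.
B must be 4 (only option left). Remove 4 from D.
That leaves D = 6.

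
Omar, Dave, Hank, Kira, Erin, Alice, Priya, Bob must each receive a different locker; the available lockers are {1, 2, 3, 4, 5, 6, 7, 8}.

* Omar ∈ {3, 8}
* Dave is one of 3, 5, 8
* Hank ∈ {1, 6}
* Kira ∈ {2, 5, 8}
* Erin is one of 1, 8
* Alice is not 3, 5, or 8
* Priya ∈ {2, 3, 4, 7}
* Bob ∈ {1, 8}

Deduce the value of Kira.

2

Erin and Bob between them cover only {1, 8} — a naked pair. Remove those values from Omar, Dave, Hank, Kira, Alice.
Omar has just one choice, so Omar = 3. Remove 3 from Dave, Priya.
Dave's domain is down to {5}, so Dave = 5. Eliminate 5 elsewhere: Kira.
So Kira = 2.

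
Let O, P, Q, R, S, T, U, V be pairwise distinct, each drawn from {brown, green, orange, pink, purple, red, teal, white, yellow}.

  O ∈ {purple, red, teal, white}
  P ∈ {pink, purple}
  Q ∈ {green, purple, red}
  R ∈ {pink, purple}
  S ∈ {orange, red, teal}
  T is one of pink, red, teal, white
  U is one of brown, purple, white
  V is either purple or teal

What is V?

teal

The 8 variables together cover exactly {brown, green, orange, pink, purple, red, teal, white} — 8 values for 8 variables — and brown appears only in U's list, so U = brown.
The 7 still-open variables together cover exactly {green, orange, pink, purple, red, teal, white} — 7 values for 7 variables — and green appears only in Q's list, so Q = green.
The 6 still-open variables together cover exactly {orange, pink, purple, red, teal, white} — 6 values for 6 variables — and orange appears only in S's list, so S = orange.
P and R between them cover only {pink, purple} — a naked pair. Remove those values from O, T, V.
So V = teal.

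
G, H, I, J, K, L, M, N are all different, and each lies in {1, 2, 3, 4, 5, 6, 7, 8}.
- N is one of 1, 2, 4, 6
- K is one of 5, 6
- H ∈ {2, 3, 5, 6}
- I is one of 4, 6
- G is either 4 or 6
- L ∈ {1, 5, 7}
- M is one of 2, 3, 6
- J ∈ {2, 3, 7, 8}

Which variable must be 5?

K

Among the 8 variables, 8 fits only J (and all 8 values in {1, 2, 3, 4, 5, 6, 7, 8} must be used), so J = 8.
The 7 still-open variables draw from only 7 values {1, 2, 3, 4, 5, 6, 7}, so each is used; only L can be 7, hence L = 7.
Among the 6 still-open variables, 1 fits only N (and all 6 values in {1, 2, 3, 4, 5, 6} must be used), so N = 1.
G and I share exactly the 2 values {4, 6}; by pigeonhole those values go to them, so strike 4, 6 from H, K, M.
So 5 goes to K.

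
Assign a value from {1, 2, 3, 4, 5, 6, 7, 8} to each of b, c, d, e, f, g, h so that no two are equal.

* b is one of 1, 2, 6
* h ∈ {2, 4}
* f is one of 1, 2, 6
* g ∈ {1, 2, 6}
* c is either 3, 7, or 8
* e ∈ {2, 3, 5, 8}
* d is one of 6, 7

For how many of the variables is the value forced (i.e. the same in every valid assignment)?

b, f, g share exactly the 3 values {1, 2, 6}; by pigeonhole those values go to them, so strike 1, 2, 6 from d, e, h.
d must be 7 (only option left). Eliminate 7 elsewhere: c.
h has just one choice, so h = 4.
Determined: d=7, h=4. The other variables each still have more than one consistent value. That makes 2.

2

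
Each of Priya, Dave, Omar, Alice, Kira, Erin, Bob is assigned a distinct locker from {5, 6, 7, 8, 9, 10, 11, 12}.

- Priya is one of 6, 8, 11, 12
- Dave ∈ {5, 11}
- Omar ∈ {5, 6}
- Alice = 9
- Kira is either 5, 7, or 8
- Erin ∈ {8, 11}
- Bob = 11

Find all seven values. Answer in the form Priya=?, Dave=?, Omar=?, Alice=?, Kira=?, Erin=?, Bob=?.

Priya=12, Dave=5, Omar=6, Alice=9, Kira=7, Erin=8, Bob=11

Alice's domain is down to {9}, so Alice = 9.
Bob must be 11 (only option left). Strike 11 from Priya, Dave, Erin.
Dave's domain is down to {5}, so Dave = 5. Strike 5 from Omar, Kira.
Omar must be 6 (only option left). Remove 6 from Priya.
Erin's domain is down to {8}, so Erin = 8. Eliminate 8 elsewhere: Priya, Kira.
Priya has just one choice, so Priya = 12.
That leaves Kira = 7.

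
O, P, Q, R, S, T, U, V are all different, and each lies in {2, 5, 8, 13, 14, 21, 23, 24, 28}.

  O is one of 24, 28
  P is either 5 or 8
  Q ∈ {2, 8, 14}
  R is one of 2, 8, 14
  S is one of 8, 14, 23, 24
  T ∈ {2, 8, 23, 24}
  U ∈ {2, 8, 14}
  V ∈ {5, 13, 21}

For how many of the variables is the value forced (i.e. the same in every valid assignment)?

2

Q, R, U between them cover only {2, 8, 14} — a naked triple. Remove those values from P, S, T.
That leaves P = 5. So V can't be 5.
The 2 variables S and T are confined to {23, 24}, which locks those values in; drop them from O.
That leaves O = 28.
Determined: O=28, P=5. The other variables each still have more than one consistent value. That makes 2.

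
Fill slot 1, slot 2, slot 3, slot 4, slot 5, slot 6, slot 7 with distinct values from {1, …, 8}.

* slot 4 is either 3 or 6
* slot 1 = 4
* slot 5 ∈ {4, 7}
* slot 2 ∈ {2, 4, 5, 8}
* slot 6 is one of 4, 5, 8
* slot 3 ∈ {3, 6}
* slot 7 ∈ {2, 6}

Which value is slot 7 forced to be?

slot 1 must be 4 (only option left). So slot 2, slot 5, slot 6 can't be 4.
slot 5 has just one choice, so slot 5 = 7.
slot 3 and slot 4 share exactly the 2 values {3, 6}; by pigeonhole those values go to them, so strike 3, 6 from slot 7.
So slot 7 = 2.

2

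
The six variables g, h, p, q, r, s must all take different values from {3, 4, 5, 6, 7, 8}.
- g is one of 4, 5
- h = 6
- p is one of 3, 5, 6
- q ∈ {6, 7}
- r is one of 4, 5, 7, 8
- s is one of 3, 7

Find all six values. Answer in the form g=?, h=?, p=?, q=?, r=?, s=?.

g=4, h=6, p=5, q=7, r=8, s=3

h has just one choice, so h = 6. Eliminate 6 elsewhere: p, q.
q must be 7 (only option left). Remove 7 from r, s.
s has just one choice, so s = 3. So p can't be 3.
That leaves p = 5. Eliminate 5 elsewhere: g, r.
g must be 4 (only option left). Remove 4 from r.
r has just one choice, so r = 8.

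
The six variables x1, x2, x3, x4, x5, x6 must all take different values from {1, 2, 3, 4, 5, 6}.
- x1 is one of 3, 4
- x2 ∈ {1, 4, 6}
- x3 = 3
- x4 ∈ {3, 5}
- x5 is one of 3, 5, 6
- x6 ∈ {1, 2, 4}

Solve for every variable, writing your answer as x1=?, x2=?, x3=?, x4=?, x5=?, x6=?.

x3 has just one choice, so x3 = 3. Remove 3 from x1, x4, x5.
x4 has just one choice, so x4 = 5. Strike 5 from x5.
That leaves x5 = 6. Remove 6 from x2.
x1 has just one choice, so x1 = 4. Strike 4 from x2, x6.
x2's domain is down to {1}, so x2 = 1. Strike 1 from x6.
x6's domain is down to {2}, so x6 = 2.

x1=4, x2=1, x3=3, x4=5, x5=6, x6=2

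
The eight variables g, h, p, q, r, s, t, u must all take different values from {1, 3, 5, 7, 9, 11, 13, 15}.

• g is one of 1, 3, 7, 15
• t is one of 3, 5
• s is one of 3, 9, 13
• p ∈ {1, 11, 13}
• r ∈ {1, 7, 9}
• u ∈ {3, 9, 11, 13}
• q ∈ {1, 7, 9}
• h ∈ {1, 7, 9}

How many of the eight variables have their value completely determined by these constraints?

The 8 variables together cover exactly {1, 3, 5, 7, 9, 11, 13, 15} — 8 values for 8 variables — and 5 appears only in t's list, so t = 5.
The 7 still-open variables together cover exactly {1, 3, 7, 9, 11, 13, 15} — 7 values for 7 variables — and 15 appears only in g's list, so g = 15.
h, q, r between them cover only {1, 7, 9} — a naked triple. Remove those values from p, s, u.
Determined: g=15, t=5. The other variables each still have more than one consistent value. That makes 2.

2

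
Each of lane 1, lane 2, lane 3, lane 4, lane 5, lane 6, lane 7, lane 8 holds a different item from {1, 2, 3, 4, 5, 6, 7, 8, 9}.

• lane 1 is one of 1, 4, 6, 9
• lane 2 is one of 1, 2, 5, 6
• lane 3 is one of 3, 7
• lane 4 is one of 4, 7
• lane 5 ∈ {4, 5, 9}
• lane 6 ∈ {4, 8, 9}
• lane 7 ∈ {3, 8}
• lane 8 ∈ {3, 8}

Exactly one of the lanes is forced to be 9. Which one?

lane 7 and lane 8 share exactly the 2 values {3, 8}; by pigeonhole those values go to them, so strike 3, 8 from lane 3, lane 6.
lane 3 has just one choice, so lane 3 = 7. So lane 4 can't be 7.
That leaves lane 4 = 4. Remove 4 from lane 1, lane 5, lane 6.
So 9 goes to lane 6.

lane 6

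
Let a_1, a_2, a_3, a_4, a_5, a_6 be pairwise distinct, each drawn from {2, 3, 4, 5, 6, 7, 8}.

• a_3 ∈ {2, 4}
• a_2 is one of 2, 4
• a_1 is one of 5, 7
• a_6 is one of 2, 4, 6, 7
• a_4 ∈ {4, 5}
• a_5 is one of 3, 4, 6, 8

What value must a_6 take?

6

a_2 and a_3 share exactly the 2 values {2, 4}; by pigeonhole those values go to them, so strike 2, 4 from a_4, a_5, a_6.
That leaves a_4 = 5. Strike 5 from a_1.
a_1 has just one choice, so a_1 = 7. So a_6 can't be 7.
So a_6 = 6.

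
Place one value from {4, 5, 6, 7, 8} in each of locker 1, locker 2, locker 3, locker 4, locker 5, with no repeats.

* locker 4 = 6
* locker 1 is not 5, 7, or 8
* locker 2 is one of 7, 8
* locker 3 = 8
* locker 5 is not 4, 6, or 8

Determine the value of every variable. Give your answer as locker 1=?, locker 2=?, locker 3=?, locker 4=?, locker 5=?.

locker 3's domain is down to {8}, so locker 3 = 8. Strike 8 from locker 2.
locker 4's domain is down to {6}, so locker 4 = 6. Eliminate 6 elsewhere: locker 1.
locker 1 has just one choice, so locker 1 = 4.
locker 2's domain is down to {7}, so locker 2 = 7. So locker 5 can't be 7.
locker 5's domain is down to {5}, so locker 5 = 5.

locker 1=4, locker 2=7, locker 3=8, locker 4=6, locker 5=5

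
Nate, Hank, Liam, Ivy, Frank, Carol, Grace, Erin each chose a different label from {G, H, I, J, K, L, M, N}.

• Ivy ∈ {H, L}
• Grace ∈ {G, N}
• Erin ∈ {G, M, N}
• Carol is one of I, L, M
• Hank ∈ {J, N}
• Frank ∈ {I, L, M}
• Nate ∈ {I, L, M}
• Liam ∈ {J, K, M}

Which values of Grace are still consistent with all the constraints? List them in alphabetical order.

G, N

The 8 variables together cover exactly {G, H, I, J, K, L, M, N} — 8 values for 8 variables — and H appears only in Ivy's list, so Ivy = H.
Among the 7 still-open variables, K fits only Liam (and all 7 values in {G, I, J, K, L, M, N} must be used), so Liam = K.
The 6 still-open variables together cover exactly {G, I, J, L, M, N} — 6 values for 6 variables — and J appears only in Hank's list, so Hank = J.
Nate, Frank, Carol between them cover only {I, L, M} — a naked triple. Remove those values from Erin.
No further eliminations apply; Grace can still be any of G, N.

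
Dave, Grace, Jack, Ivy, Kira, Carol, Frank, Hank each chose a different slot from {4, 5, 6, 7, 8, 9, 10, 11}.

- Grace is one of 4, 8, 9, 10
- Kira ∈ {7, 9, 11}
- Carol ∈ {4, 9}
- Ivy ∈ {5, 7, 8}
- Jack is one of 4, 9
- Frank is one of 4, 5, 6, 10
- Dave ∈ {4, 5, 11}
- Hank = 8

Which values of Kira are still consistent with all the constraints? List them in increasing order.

7, 11

Hank's domain is down to {8}, so Hank = 8. Eliminate 8 elsewhere: Grace, Ivy.
The 7 still-open variables draw from only 7 values {4, 5, 6, 7, 9, 10, 11}, so each is used; only Frank can be 6, hence Frank = 6.
The 6 still-open variables together cover exactly {4, 5, 7, 9, 10, 11} — 6 values for 6 variables — and 10 appears only in Grace's list, so Grace = 10.
Jack and Carol between them cover only {4, 9} — a naked pair. Remove those values from Dave, Kira.
No further eliminations apply; Kira can still be any of 7, 11.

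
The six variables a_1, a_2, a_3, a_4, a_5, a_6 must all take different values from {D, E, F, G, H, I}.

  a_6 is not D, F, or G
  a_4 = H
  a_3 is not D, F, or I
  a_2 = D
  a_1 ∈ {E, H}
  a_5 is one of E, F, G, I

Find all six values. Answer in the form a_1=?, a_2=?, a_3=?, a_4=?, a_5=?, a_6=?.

a_2 has just one choice, so a_2 = D.
That leaves a_4 = H. So a_1, a_3, a_6 can't be H.
That leaves a_1 = E. So a_3, a_5, a_6 can't be E.
That leaves a_3 = G. So a_5 can't be G.
a_6's domain is down to {I}, so a_6 = I. So a_5 can't be I.
a_5 has just one choice, so a_5 = F.

a_1=E, a_2=D, a_3=G, a_4=H, a_5=F, a_6=I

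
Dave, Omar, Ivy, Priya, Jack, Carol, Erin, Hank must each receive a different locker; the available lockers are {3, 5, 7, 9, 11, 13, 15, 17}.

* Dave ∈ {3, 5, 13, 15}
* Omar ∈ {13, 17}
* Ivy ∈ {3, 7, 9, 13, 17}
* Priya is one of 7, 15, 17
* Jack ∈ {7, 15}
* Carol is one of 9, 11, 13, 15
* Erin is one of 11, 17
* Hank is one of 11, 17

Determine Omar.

13

Among the 8 variables, 5 fits only Dave (and all 8 values in {3, 5, 7, 9, 11, 13, 15, 17} must be used), so Dave = 5.
The 7 still-open variables together cover exactly {3, 7, 9, 11, 13, 15, 17} — 7 values for 7 variables — and 3 appears only in Ivy's list, so Ivy = 3.
The 6 still-open variables draw from only 6 values {7, 9, 11, 13, 15, 17}, so each is used; only Carol can be 9, hence Carol = 9.
The 5 still-open variables draw from only 5 values {7, 11, 13, 15, 17}, so each is used; only Omar can be 13, hence Omar = 13.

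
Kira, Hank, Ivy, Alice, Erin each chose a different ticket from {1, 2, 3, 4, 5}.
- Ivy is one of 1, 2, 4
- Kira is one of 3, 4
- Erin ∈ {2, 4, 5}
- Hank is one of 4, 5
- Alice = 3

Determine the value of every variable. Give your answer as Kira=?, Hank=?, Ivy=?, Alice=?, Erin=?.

Kira=4, Hank=5, Ivy=1, Alice=3, Erin=2

Alice has just one choice, so Alice = 3. Eliminate 3 elsewhere: Kira.
Kira's domain is down to {4}, so Kira = 4. Eliminate 4 elsewhere: Hank, Ivy, Erin.
Hank has just one choice, so Hank = 5. So Erin can't be 5.
Erin must be 2 (only option left). Eliminate 2 elsewhere: Ivy.
Ivy has just one choice, so Ivy = 1.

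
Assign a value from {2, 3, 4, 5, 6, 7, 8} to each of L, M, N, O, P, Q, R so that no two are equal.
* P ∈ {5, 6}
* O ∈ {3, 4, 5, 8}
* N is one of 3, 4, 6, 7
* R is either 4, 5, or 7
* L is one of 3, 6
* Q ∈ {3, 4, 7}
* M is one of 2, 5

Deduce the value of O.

8

The 7 variables draw from only 7 values {2, 3, 4, 5, 6, 7, 8}, so each is used; only M can be 2, hence M = 2.
The 6 still-open variables draw from only 6 values {3, 4, 5, 6, 7, 8}, so each is used; only O can be 8, hence O = 8.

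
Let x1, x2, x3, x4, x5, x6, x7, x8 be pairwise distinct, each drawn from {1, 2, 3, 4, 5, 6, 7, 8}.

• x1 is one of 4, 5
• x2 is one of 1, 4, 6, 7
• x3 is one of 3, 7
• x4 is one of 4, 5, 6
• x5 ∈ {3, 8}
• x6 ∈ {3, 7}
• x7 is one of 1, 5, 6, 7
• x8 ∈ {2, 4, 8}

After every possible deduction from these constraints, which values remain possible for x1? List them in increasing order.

4, 5

The 8 variables together cover exactly {1, 2, 3, 4, 5, 6, 7, 8} — 8 values for 8 variables — and 2 appears only in x8's list, so x8 = 2.
The 7 still-open variables draw from only 7 values {1, 3, 4, 5, 6, 7, 8}, so each is used; only x5 can be 8, hence x5 = 8.
The 2 variables x3 and x6 are confined to {3, 7}, which locks those values in; drop them from x2, x7.
No further eliminations apply; x1 can still be any of 4, 5.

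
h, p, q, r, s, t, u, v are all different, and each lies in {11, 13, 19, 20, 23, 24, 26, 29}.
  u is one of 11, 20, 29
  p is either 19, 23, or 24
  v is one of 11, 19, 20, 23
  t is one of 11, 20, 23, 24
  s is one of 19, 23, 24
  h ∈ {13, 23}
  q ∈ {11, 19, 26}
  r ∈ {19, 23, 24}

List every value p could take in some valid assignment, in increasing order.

The 8 variables draw from only 8 values {11, 13, 19, 20, 23, 24, 26, 29}, so each is used; only h can be 13, hence h = 13.
Among the 7 still-open variables, 26 fits only q (and all 7 values in {11, 19, 20, 23, 24, 26, 29} must be used), so q = 26.
The 6 still-open variables draw from only 6 values {11, 19, 20, 23, 24, 29}, so each is used; only u can be 29, hence u = 29.
p, r, s between them cover only {19, 23, 24} — a naked triple. Remove those values from t, v.
No further eliminations apply; p can still be any of 19, 23, 24.

19, 23, 24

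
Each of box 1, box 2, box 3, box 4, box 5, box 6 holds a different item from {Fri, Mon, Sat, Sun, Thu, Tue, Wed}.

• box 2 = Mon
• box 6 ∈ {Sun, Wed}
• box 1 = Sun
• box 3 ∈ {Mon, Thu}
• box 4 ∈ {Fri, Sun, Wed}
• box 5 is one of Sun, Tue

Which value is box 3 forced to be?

box 1's domain is down to {Sun}, so box 1 = Sun. So box 4, box 5, box 6 can't be Sun.
box 2 has just one choice, so box 2 = Mon. Eliminate Mon elsewhere: box 3.
So box 3 = Thu.

Thu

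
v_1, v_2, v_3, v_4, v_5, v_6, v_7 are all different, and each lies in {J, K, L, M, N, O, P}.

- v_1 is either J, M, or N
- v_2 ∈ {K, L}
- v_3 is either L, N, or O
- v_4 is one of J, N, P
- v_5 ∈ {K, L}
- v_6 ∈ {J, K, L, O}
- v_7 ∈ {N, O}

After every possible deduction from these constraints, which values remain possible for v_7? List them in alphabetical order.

N, O

The 7 variables together cover exactly {J, K, L, M, N, O, P} — 7 values for 7 variables — and M appears only in v_1's list, so v_1 = M.
Among the 6 still-open variables, P fits only v_4 (and all 6 values in {J, K, L, N, O, P} must be used), so v_4 = P.
The 5 still-open variables draw from only 5 values {J, K, L, N, O}, so each is used; only v_6 can be J, hence v_6 = J.
The 2 variables v_2 and v_5 are confined to {K, L}, which locks those values in; drop them from v_3.
No further eliminations apply; v_7 can still be any of N, O.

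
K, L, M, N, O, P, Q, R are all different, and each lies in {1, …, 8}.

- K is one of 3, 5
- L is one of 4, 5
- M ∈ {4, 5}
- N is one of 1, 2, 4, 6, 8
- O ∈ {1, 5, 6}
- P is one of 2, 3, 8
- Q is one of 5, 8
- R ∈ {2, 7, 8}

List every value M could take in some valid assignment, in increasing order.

4, 5

The 8 variables together cover exactly {1, 2, 3, 4, 5, 6, 7, 8} — 8 values for 8 variables — and 7 appears only in R's list, so R = 7.
The 2 variables L and M are confined to {4, 5}, which locks those values in; drop them from K, N, O, Q.
K must be 3 (only option left). Strike 3 from P.
Q's domain is down to {8}, so Q = 8. Strike 8 from N, P.
P must be 2 (only option left). Remove 2 from N.
No further eliminations apply; M can still be any of 4, 5.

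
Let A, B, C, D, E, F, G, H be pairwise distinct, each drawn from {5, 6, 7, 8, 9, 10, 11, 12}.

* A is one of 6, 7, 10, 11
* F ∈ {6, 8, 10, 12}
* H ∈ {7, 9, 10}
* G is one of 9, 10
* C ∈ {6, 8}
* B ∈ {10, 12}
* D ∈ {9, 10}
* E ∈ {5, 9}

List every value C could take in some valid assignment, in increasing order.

6, 8

The 8 variables together cover exactly {5, 6, 7, 8, 9, 10, 11, 12} — 8 values for 8 variables — and 5 appears only in E's list, so E = 5.
Among the 7 still-open variables, 11 fits only A (and all 7 values in {6, 7, 8, 9, 10, 11, 12} must be used), so A = 11.
The 6 still-open variables draw from only 6 values {6, 7, 8, 9, 10, 12}, so each is used; only H can be 7, hence H = 7.
D and G between them cover only {9, 10} — a naked pair. Remove those values from B, F.
That leaves B = 12. Remove 12 from F.
No further eliminations apply; C can still be any of 6, 8.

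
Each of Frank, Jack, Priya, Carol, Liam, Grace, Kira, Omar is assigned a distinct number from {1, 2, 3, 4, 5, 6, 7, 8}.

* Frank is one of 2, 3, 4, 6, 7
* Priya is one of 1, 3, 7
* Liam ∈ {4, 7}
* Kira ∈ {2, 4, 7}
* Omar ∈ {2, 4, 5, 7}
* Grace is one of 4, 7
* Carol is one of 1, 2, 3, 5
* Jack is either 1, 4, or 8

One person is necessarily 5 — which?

The 8 variables draw from only 8 values {1, 2, 3, 4, 5, 6, 7, 8}, so each is used; only Frank can be 6, hence Frank = 6.
The 7 still-open variables together cover exactly {1, 2, 3, 4, 5, 7, 8} — 7 values for 7 variables — and 8 appears only in Jack's list, so Jack = 8.
Liam and Grace between them cover only {4, 7} — a naked pair. Remove those values from Priya, Kira, Omar.
That leaves Kira = 2. Strike 2 from Carol, Omar.
So 5 goes to Omar.

Omar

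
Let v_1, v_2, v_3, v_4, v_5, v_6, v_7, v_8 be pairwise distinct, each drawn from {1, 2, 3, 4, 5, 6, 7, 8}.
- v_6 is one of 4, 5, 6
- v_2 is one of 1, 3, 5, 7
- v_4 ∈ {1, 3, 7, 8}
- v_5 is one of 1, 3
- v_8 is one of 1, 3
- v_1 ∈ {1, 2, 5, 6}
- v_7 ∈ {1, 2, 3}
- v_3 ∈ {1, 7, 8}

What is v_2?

5

The 8 variables draw from only 8 values {1, 2, 3, 4, 5, 6, 7, 8}, so each is used; only v_6 can be 4, hence v_6 = 4.
The 7 still-open variables together cover exactly {1, 2, 3, 5, 6, 7, 8} — 7 values for 7 variables — and 6 appears only in v_1's list, so v_1 = 6.
Among the 6 still-open variables, 2 fits only v_7 (and all 6 values in {1, 2, 3, 5, 7, 8} must be used), so v_7 = 2.
The 5 still-open variables draw from only 5 values {1, 3, 5, 7, 8}, so each is used; only v_2 can be 5, hence v_2 = 5.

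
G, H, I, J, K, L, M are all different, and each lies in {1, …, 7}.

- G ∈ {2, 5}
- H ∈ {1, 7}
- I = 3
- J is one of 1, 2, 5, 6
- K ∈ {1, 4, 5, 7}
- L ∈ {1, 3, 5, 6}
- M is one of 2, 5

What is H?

7

I's domain is down to {3}, so I = 3. Eliminate 3 elsewhere: L.
The 6 still-open variables draw from only 6 values {1, 2, 4, 5, 6, 7}, so each is used; only K can be 4, hence K = 4.
Among the 5 still-open variables, 7 fits only H (and all 5 values in {1, 2, 5, 6, 7} must be used), so H = 7.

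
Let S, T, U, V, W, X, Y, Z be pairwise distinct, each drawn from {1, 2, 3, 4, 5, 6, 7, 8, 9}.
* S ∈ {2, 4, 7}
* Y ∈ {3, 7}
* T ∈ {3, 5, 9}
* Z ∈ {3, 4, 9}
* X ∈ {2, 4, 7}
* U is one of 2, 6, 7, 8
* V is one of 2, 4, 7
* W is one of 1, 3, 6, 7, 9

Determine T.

The 3 variables S, V, X are confined to {2, 4, 7}, which locks those values in; drop them from U, W, Y, Z.
That leaves Y = 3. Strike 3 from T, W, Z.
That leaves Z = 9. Remove 9 from T, W.
So T = 5.

5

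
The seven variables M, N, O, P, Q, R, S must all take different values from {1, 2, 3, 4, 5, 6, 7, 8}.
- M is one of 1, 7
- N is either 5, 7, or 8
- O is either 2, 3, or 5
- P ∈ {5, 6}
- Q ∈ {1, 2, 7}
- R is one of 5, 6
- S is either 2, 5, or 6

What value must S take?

2

The 7 variables draw from only 7 values {1, 2, 3, 5, 6, 7, 8}, so each is used; only O can be 3, hence O = 3.
The 6 still-open variables together cover exactly {1, 2, 5, 6, 7, 8} — 6 values for 6 variables — and 8 appears only in N's list, so N = 8.
P and R share exactly the 2 values {5, 6}; by pigeonhole those values go to them, so strike 5, 6 from S.
So S = 2.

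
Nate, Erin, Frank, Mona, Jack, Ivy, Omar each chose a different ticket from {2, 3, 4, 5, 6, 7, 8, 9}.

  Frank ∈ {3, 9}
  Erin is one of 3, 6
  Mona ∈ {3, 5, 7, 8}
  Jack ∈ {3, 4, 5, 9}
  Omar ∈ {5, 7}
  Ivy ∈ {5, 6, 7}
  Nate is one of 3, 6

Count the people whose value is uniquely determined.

Among the 7 variables, 4 fits only Jack (and all 7 values in {3, 4, 5, 6, 7, 8, 9} must be used), so Jack = 4.
The 6 still-open variables together cover exactly {3, 5, 6, 7, 8, 9} — 6 values for 6 variables — and 8 appears only in Mona's list, so Mona = 8.
The 5 still-open variables together cover exactly {3, 5, 6, 7, 9} — 5 values for 5 variables — and 9 appears only in Frank's list, so Frank = 9.
Nate and Erin between them cover only {3, 6} — a naked pair. Remove those values from Ivy.
Determined: Frank=9, Mona=8, Jack=4. The other people each still have more than one consistent value. That makes 3.

3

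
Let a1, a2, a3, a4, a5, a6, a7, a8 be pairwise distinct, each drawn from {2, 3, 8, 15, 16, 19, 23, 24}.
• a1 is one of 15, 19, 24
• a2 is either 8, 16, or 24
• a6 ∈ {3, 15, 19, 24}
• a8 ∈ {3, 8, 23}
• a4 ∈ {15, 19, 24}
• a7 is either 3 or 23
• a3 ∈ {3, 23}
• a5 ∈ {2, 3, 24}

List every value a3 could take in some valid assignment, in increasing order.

The 8 variables together cover exactly {2, 3, 8, 15, 16, 19, 23, 24} — 8 values for 8 variables — and 2 appears only in a5's list, so a5 = 2.
The 7 still-open variables together cover exactly {3, 8, 15, 16, 19, 23, 24} — 7 values for 7 variables — and 16 appears only in a2's list, so a2 = 16.
Among the 6 still-open variables, 8 fits only a8 (and all 6 values in {3, 8, 15, 19, 23, 24} must be used), so a8 = 8.
The 2 variables a3 and a7 are confined to {3, 23}, which locks those values in; drop them from a6.
No further eliminations apply; a3 can still be any of 3, 23.

3, 23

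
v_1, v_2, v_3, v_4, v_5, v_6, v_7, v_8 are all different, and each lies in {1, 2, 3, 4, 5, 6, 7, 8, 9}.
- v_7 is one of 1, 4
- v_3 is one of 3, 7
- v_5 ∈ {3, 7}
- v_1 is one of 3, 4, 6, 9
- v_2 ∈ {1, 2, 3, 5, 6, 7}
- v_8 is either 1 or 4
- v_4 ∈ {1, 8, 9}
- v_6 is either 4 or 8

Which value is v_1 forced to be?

6

The 2 variables v_3 and v_5 are confined to {3, 7}, which locks those values in; drop them from v_1, v_2.
v_7 and v_8 share exactly the 2 values {1, 4}; by pigeonhole those values go to them, so strike 1, 4 from v_1, v_2, v_4, v_6.
v_6's domain is down to {8}, so v_6 = 8. Remove 8 from v_4.
v_4 has just one choice, so v_4 = 9. Eliminate 9 elsewhere: v_1.
So v_1 = 6.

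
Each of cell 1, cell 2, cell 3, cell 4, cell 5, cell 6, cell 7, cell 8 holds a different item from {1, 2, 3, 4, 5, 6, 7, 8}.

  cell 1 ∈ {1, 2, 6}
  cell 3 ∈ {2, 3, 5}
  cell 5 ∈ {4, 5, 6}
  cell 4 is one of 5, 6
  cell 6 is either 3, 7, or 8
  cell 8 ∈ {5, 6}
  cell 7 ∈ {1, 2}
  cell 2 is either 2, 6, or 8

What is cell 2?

8

The 8 variables draw from only 8 values {1, 2, 3, 4, 5, 6, 7, 8}, so each is used; only cell 5 can be 4, hence cell 5 = 4.
Among the 7 still-open variables, 7 fits only cell 6 (and all 7 values in {1, 2, 3, 5, 6, 7, 8} must be used), so cell 6 = 7.
The 6 still-open variables draw from only 6 values {1, 2, 3, 5, 6, 8}, so each is used; only cell 3 can be 3, hence cell 3 = 3.
The 5 still-open variables draw from only 5 values {1, 2, 5, 6, 8}, so each is used; only cell 2 can be 8, hence cell 2 = 8.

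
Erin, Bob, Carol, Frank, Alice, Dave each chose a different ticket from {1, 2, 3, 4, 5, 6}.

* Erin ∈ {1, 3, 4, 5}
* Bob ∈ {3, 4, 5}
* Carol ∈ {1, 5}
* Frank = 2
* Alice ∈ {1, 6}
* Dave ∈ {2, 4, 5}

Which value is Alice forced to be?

Frank must be 2 (only option left). Eliminate 2 elsewhere: Dave.
Among the 5 still-open variables, 6 fits only Alice (and all 5 values in {1, 3, 4, 5, 6} must be used), so Alice = 6.

6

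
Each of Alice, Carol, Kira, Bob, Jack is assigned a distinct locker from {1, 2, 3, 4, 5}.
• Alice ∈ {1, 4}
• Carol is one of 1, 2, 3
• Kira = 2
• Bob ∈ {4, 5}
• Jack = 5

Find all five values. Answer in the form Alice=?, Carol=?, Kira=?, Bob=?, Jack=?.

Alice=1, Carol=3, Kira=2, Bob=4, Jack=5

Kira must be 2 (only option left). Remove 2 from Carol.
Jack's domain is down to {5}, so Jack = 5. Strike 5 from Bob.
Bob has just one choice, so Bob = 4. Remove 4 from Alice.
Alice has just one choice, so Alice = 1. Strike 1 from Carol.
Carol has just one choice, so Carol = 3.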